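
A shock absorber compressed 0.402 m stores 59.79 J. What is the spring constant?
k = 2·PE/x² = 2·59.79/(0.402)² = 740.0 N/m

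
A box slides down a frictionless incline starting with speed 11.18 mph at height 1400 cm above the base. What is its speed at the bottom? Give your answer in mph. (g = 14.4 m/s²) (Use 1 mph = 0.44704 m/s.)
Convert to SI: v₀ = 4.99791 m/s, h = 14.0 m
½mv₀² + mgh = ½mv² ⇒ v = √(v₀² + 2gh) = √(4.99791² + 2·14.4·14.0) = 20.6925 m/s = 46.29 mph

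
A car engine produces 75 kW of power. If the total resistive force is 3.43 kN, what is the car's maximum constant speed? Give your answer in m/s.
Convert to SI: F = 3430.0 N
P = Fv ⇒ v = P/F = 75000 W/3430.0 N = 21.87 m/s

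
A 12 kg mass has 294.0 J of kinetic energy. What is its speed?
v = √(2·KE/m) = √(2·294.0/12) = 7.0 m/s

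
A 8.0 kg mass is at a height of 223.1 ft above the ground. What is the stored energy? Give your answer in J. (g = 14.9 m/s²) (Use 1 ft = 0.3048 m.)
Convert to SI: m = 8.0 kg, h = 68.0009 m
PE = mgh = (8.0)(14.9)(68.0009) = 8106 J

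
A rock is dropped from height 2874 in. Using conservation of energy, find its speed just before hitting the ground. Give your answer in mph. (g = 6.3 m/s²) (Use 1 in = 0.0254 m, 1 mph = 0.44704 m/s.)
Convert to SI: h = 72.9996 m
mgh = ½mv² ⇒ v = √(2gh) = √(2·6.3·72.9996) = 30.3281 m/s = 67.84 mph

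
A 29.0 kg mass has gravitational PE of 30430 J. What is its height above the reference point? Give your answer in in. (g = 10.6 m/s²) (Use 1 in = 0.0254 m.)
h = PE/(mg) = 30430.0/(29.0·10.6) = 98.9915 m = 3897 in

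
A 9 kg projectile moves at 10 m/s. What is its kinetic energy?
KE = ½mv² = ½(9)(10)² = 450.0 J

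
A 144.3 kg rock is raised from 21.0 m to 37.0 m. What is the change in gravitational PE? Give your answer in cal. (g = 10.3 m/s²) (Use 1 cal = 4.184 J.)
ΔPE = mgΔh = (144.3)(10.3)(16.0) = 23780.6 J = 5684 cal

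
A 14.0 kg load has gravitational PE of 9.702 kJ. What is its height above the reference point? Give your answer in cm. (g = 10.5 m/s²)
Convert to SI: m = 14.0 kg, PE = 9702.0 J
h = PE/(mg) = 9702.0/(14.0·10.5) = 66.0 m = 6600 cm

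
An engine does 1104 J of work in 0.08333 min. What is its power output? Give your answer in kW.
Convert to SI: W = 1104.0 J, t = 4.9998 s
P = W/t = 1104.0/4.9998 = 220.809 W = 0.2208 kW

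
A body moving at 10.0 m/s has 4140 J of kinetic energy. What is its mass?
m = 2·KE/v² = 2·4140/(10.0)² = 82.8 kg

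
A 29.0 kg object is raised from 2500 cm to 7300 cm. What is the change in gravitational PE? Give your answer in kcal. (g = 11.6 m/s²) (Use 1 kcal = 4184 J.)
Convert to SI: m = 29.0 kg, Δh = 48.0 m
ΔPE = mgΔh = (29.0)(11.6)(48.0) = 16147.2 J = 3.859 kcal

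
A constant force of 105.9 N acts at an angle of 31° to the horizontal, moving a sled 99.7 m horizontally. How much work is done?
W = F·d·cosθ = (105.9)(99.7)cos(31°) = 9050 J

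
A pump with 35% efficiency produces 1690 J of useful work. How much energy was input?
W_in = W_out/η = 1690/0.35 = 4829 J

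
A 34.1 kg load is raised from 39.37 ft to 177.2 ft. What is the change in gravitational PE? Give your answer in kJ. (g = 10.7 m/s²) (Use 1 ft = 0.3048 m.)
Convert to SI: m = 34.1 kg, Δh = 42.0106 m
ΔPE = mgΔh = (34.1)(10.7)(42.0106) = 15328.4 J = 15.33 kJ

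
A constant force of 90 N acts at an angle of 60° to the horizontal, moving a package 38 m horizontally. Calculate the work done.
W = F·d·cosθ = (90)(38)cos(60°) = 1710 J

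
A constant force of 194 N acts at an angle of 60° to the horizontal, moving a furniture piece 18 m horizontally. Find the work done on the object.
W = F·d·cosθ = (194)(18)cos(60°) = 1746 J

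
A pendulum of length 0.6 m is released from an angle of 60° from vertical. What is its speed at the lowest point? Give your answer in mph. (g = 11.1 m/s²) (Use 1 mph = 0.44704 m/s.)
h = L(1 − cosθ) = 0.6(1 − cos60°) = 0.3 m
v = √(2gh) = √(2·11.1·0.3) = 2.5807 m/s = 5.773 mph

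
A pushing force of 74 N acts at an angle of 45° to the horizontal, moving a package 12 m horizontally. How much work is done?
W = F·d·cosθ = (74)(12)cos(45°) = 627.9 J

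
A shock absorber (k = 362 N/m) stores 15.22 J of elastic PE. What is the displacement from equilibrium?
x = √(2·PE/k) = √(2·15.22/362) = 0.29 m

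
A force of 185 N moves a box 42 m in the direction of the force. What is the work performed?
W = F·d = (185)(42) = 7770 J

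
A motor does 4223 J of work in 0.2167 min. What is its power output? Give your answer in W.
Convert to SI: W = 4223.0 J, t = 13.002 s
P = W/t = 4223.0/13.002 = 324.8 W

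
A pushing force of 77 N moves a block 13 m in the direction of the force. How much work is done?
W = F·d = (77)(13) = 1001 J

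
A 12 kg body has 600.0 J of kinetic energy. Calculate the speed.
v = √(2·KE/m) = √(2·600.0/12) = 10.0 m/s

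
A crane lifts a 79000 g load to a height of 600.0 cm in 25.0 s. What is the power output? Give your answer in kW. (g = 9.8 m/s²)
Convert to SI: m = 79.0 kg, h = 6.0 m, t = 25.0 s
P = mgh/t = (79.0)(9.8)(6.0)/25.0 = 185.808 W = 0.1858 kW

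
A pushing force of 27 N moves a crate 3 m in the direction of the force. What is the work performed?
W = F·d = (27)(3) = 81.0 J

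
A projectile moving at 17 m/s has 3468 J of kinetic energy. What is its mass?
m = 2·KE/v² = 2·3468/(17)² = 24.0 kg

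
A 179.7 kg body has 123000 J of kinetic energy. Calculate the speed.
v = √(2·KE/m) = √(2·123000/179.7) = 37.0 m/s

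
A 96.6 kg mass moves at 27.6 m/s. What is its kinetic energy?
KE = ½mv² = ½(96.6)(27.6)² = 36790 J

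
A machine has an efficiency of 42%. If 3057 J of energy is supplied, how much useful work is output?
W_out = η·W_in = 0.42·3057 = 1283.94 J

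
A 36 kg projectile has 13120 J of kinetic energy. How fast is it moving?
v = √(2·KE/m) = √(2·13120/36) = 27.0 m/s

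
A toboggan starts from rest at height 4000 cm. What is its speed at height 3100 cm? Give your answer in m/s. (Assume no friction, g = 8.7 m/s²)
Convert to SI: h₁−h₂ = 9.0 m
mgh₁ = mgh₂ + ½mv² ⇒ v = √(2g(h₁−h₂)) = √(2·8.7·9.0) = 12.51 m/s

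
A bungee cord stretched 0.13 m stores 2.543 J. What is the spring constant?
k = 2·PE/x² = 2·2.543/(0.13)² = 300.9 N/m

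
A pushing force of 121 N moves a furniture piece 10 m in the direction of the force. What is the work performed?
W = F·d = (121)(10) = 1210 J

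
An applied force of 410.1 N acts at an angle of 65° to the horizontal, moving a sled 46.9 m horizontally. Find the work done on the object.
W = F·d·cosθ = (410.1)(46.9)cos(65°) = 8129 J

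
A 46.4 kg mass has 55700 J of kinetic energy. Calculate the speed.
v = √(2·KE/m) = √(2·55700/46.4) = 49.0 m/s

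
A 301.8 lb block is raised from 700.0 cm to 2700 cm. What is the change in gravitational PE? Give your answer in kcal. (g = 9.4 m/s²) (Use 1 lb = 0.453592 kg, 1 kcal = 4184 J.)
Convert to SI: m = 136.894 kg, Δh = 20.0 m
ΔPE = mgΔh = (136.894)(9.4)(20.0) = 25736.1 J = 6.151 kcal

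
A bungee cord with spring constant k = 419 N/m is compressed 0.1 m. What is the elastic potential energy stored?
PE = ½kx² = ½(419)(0.1)² = 2.095 J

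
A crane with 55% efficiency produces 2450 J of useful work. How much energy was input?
W_in = W_out/η = 2450/0.55 = 4455 J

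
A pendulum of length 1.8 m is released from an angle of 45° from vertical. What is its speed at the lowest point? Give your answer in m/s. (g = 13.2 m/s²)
h = L(1 − cosθ) = 1.8(1 − cos45°) = 0.527208 m
v = √(2gh) = √(2·13.2·0.527208) = 3.731 m/s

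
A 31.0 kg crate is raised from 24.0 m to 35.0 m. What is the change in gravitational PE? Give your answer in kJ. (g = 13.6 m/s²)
ΔPE = mgΔh = (31.0)(13.6)(11.0) = 4637.6 J = 4.638 kJ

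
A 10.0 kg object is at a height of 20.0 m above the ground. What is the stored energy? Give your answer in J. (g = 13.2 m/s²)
PE = mgh = (10.0)(13.2)(20.0) = 2640 J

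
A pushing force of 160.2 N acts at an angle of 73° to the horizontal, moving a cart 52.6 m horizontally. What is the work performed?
W = F·d·cosθ = (160.2)(52.6)cos(73°) = 2464 J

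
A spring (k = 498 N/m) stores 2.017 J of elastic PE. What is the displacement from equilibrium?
x = √(2·PE/k) = √(2·2.017/498) = 0.09 m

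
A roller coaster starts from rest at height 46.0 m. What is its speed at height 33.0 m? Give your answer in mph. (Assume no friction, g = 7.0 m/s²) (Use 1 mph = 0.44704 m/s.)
mgh₁ = mgh₂ + ½mv² ⇒ v = √(2g(h₁−h₂)) = √(2·7.0·13.0) = 13.4907 m/s = 30.18 mph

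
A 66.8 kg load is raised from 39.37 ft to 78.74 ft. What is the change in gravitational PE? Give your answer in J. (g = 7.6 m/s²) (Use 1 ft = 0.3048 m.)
Convert to SI: m = 66.8 kg, Δh = 12.0 m
ΔPE = mgΔh = (66.8)(7.6)(12.0) = 6092 J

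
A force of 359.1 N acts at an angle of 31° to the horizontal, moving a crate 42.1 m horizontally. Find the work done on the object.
W = F·d·cosθ = (359.1)(42.1)cos(31°) = 12960 J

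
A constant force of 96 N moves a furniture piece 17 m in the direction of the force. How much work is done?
W = F·d = (96)(17) = 1632 J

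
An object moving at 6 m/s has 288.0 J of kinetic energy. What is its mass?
m = 2·KE/v² = 2·288.0/(6)² = 16.0 kg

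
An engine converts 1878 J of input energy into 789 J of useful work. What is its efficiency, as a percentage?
η = W_out/W_in = 789/1878 = 42.01%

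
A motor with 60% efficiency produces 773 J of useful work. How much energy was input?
W_in = W_out/η = 773/0.6 = 1288 J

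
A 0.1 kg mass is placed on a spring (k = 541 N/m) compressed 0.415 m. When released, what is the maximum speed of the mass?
½kx² = ½mv² ⇒ v = x√(k/m) = (0.415)√(541/0.1) = 30.52 m/s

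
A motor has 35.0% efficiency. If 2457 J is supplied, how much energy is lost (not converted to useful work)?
W_lost = W_in(1 − η) = 2457·(1 − 0.35) = 1597 J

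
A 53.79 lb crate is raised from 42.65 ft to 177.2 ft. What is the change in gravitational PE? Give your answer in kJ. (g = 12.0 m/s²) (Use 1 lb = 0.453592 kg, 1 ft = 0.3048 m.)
Convert to SI: m = 24.3987 kg, Δh = 41.0108 m
ΔPE = mgΔh = (24.3987)(12.0)(41.0108) = 12007.3 J = 12.01 kJ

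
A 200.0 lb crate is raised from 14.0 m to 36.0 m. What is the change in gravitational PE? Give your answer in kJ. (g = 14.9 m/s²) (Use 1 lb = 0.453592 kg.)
Convert to SI: m = 90.7184 kg, Δh = 22.0 m
ΔPE = mgΔh = (90.7184)(14.9)(22.0) = 29737.5 J = 29.74 kJ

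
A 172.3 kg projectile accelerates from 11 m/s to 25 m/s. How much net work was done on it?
W = ΔKE = ½m(v₂² − v₁²) = ½(172.3)(25² − 11²) = 43419.6 J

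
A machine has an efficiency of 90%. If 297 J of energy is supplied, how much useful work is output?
W_out = η·W_in = 0.9·297 = 267.3 J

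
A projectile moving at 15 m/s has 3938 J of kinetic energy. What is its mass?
m = 2·KE/v² = 2·3938/(15)² = 35.0 kg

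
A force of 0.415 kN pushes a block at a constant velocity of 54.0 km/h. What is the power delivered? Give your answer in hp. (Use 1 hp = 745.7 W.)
Convert to SI: F = 415.0 N, v = 15.0 m/s
P = Fv = (415.0)(15.0) = 6225.0 W = 8.348 hp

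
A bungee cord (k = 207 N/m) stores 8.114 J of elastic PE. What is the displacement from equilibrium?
x = √(2·PE/k) = √(2·8.114/207) = 0.28 m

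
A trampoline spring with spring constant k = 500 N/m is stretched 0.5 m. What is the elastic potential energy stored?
PE = ½kx² = ½(500)(0.5)² = 62.5 J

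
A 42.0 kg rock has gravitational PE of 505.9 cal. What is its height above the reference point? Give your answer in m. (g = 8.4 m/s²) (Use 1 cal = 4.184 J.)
Convert to SI: m = 42.0 kg, PE = 2116.69 J
h = PE/(mg) = 2116.69/(42.0·8.4) = 6.0 m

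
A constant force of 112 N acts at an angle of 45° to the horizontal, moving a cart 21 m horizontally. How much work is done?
W = F·d·cosθ = (112)(21)cos(45°) = 1663 J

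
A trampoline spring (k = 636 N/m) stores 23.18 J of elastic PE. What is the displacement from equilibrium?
x = √(2·PE/k) = √(2·23.18/636) = 0.27 m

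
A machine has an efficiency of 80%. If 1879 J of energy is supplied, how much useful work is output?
W_out = η·W_in = 0.8·1879 = 1503.2 J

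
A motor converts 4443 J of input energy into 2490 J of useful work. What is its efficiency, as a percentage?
η = W_out/W_in = 2490/4443 = 56.04%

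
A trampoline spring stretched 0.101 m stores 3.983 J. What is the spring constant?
k = 2·PE/x² = 2·3.983/(0.101)² = 780.9 N/m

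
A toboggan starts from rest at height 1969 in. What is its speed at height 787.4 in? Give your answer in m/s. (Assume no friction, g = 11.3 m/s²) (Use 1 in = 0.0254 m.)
Convert to SI: h₁−h₂ = 30.0126 m
mgh₁ = mgh₂ + ½mv² ⇒ v = √(2g(h₁−h₂)) = √(2·11.3·30.0126) = 26.04 m/s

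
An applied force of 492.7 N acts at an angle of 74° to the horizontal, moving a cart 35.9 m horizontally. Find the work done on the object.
W = F·d·cosθ = (492.7)(35.9)cos(74°) = 4875 J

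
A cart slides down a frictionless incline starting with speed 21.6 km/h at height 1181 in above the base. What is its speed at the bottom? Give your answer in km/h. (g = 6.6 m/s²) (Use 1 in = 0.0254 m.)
Convert to SI: v₀ = 6.0 m/s, h = 29.9974 m
½mv₀² + mgh = ½mv² ⇒ v = √(v₀² + 2gh) = √(6.0² + 2·6.6·29.9974) = 20.7838 m/s = 74.82 km/h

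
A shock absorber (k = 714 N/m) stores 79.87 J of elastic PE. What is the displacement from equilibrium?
x = √(2·PE/k) = √(2·79.87/714) = 0.473 m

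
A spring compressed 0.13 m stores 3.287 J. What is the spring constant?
k = 2·PE/x² = 2·3.287/(0.13)² = 389.0 N/m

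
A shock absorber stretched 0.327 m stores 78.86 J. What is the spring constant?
k = 2·PE/x² = 2·78.86/(0.327)² = 1475 N/m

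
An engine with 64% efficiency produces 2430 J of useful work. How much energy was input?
W_in = W_out/η = 2430/0.64 = 3797 J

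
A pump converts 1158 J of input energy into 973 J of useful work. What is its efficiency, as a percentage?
η = W_out/W_in = 973/1158 = 84.02%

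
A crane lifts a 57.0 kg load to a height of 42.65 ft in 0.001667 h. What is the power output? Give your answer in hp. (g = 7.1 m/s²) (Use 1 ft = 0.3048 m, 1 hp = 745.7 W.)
Convert to SI: m = 57.0 kg, h = 12.9997 m, t = 6.0012 s
P = mgh/t = (57.0)(7.1)(12.9997)/6.0012 = 876.656 W = 1.176 hp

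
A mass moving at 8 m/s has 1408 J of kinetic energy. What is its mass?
m = 2·KE/v² = 2·1408/(8)² = 44.0 kg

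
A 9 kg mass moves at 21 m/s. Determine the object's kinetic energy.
KE = ½mv² = ½(9)(21)² = 1984.5 J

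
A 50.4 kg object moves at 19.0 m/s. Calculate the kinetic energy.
KE = ½mv² = ½(50.4)(19.0)² = 9097 J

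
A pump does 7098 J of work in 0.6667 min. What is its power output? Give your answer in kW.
Convert to SI: W = 7098.0 J, t = 40.002 s
P = W/t = 7098.0/40.002 = 177.441 W = 0.1774 kW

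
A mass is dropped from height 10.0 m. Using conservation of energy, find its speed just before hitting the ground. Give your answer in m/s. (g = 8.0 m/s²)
mgh = ½mv² ⇒ v = √(2gh) = √(2·8.0·10.0) = 12.65 m/s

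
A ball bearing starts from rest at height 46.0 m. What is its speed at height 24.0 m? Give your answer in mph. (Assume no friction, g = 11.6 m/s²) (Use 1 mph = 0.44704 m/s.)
mgh₁ = mgh₂ + ½mv² ⇒ v = √(2g(h₁−h₂)) = √(2·11.6·22.0) = 22.592 m/s = 50.54 mph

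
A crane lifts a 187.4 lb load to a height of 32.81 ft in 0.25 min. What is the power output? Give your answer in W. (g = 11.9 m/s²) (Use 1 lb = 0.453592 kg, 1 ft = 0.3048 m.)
Convert to SI: m = 85.0031 kg, h = 10.0005 m, t = 15.0 s
P = mgh/t = (85.0031)(11.9)(10.0005)/15.0 = 674.4 W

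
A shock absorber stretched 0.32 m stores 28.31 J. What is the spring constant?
k = 2·PE/x² = 2·28.31/(0.32)² = 552.9 N/m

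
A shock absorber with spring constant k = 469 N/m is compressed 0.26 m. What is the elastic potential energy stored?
PE = ½kx² = ½(469)(0.26)² = 15.85 J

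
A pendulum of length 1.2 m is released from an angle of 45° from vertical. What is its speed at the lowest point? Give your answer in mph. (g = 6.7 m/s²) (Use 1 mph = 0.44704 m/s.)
h = L(1 − cosθ) = 1.2(1 − cos45°) = 0.351472 m
v = √(2gh) = √(2·6.7·0.351472) = 2.17019 m/s = 4.855 mph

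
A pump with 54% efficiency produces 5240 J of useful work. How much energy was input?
W_in = W_out/η = 5240/0.54 = 9704 J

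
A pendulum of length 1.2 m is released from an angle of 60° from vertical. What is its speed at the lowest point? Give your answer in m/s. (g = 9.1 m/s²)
h = L(1 − cosθ) = 1.2(1 − cos60°) = 0.6 m
v = √(2gh) = √(2·9.1·0.6) = 3.305 m/s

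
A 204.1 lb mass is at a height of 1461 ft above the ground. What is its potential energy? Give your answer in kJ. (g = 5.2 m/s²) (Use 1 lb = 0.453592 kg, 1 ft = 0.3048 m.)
Convert to SI: m = 92.5781 kg, h = 445.313 m
PE = mgh = (92.5781)(5.2)(445.313) = 214376 J = 214.4 kJ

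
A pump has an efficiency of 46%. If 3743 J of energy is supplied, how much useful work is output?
W_out = η·W_in = 0.46·3743 = 1721.78 J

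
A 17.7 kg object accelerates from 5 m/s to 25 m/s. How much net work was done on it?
W = ΔKE = ½m(v₂² − v₁²) = ½(17.7)(25² − 5²) = 5310.0 J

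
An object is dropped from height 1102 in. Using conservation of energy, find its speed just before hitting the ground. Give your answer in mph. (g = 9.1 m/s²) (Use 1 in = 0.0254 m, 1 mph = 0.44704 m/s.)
Convert to SI: h = 27.9908 m
mgh = ½mv² ⇒ v = √(2gh) = √(2·9.1·27.9908) = 22.5706 m/s = 50.49 mph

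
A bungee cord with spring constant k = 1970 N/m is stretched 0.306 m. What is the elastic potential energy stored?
PE = ½kx² = ½(1970)(0.306)² = 92.23 J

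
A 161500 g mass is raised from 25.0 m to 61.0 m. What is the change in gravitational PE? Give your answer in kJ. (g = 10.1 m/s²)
Convert to SI: m = 161.5 kg, Δh = 36.0 m
ΔPE = mgΔh = (161.5)(10.1)(36.0) = 58721.4 J = 58.72 kJ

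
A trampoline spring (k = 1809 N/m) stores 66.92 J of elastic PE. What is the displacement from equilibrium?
x = √(2·PE/k) = √(2·66.92/1809) = 0.272 m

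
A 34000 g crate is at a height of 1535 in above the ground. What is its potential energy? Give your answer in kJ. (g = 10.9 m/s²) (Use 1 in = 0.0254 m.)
Convert to SI: m = 34.0 kg, h = 38.989 m
PE = mgh = (34.0)(10.9)(38.989) = 14449.3 J = 14.45 kJ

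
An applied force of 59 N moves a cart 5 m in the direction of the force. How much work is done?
W = F·d = (59)(5) = 295.0 J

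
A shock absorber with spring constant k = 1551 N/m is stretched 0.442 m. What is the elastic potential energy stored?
PE = ½kx² = ½(1551)(0.442)² = 151.5 J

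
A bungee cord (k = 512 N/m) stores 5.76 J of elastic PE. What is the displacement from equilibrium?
x = √(2·PE/k) = √(2·5.76/512) = 0.15 m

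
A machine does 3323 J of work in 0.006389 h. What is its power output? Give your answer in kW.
Convert to SI: W = 3323.0 J, t = 23.0004 s
P = W/t = 3323.0/23.0004 = 144.476 W = 0.1445 kW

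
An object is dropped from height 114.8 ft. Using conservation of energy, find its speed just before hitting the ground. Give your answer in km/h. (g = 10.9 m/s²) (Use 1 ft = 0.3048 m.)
Convert to SI: h = 34.991 m
mgh = ½mv² ⇒ v = √(2gh) = √(2·10.9·34.991) = 27.6189 m/s = 99.43 km/h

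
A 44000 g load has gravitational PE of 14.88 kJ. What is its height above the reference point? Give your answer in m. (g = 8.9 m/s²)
Convert to SI: m = 44.0 kg, PE = 14880.0 J
h = PE/(mg) = 14880.0/(44.0·8.9) = 38.0 m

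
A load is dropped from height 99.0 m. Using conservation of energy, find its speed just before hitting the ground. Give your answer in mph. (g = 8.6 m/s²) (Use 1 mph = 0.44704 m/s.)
mgh = ½mv² ⇒ v = √(2gh) = √(2·8.6·99.0) = 41.265 m/s = 92.31 mph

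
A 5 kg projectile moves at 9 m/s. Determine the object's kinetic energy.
KE = ½mv² = ½(5)(9)² = 202.5 J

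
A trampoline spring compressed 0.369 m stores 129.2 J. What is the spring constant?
k = 2·PE/x² = 2·129.2/(0.369)² = 1898 N/m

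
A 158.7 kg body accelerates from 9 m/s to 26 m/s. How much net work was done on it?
W = ΔKE = ½m(v₂² − v₁²) = ½(158.7)(26² − 9²) = 47213.25 J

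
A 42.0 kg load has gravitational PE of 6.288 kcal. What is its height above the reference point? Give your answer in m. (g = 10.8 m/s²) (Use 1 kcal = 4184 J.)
Convert to SI: m = 42.0 kg, PE = 26309.0 J
h = PE/(mg) = 26309.0/(42.0·10.8) = 58.0 m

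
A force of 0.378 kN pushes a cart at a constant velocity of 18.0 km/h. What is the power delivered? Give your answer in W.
Convert to SI: F = 378.0 N, v = 5.0 m/s
P = Fv = (378.0)(5.0) = 1890 W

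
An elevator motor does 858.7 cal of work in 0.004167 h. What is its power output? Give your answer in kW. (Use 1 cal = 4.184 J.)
Convert to SI: W = 3592.8 J, t = 15.0012 s
P = W/t = 3592.8/15.0012 = 239.501 W = 0.2395 kW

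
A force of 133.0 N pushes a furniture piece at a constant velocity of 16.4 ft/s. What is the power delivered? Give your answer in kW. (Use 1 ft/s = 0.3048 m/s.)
Convert to SI: F = 133.0 N, v = 4.99872 m/s
P = Fv = (133.0)(4.99872) = 664.83 W = 0.6648 kW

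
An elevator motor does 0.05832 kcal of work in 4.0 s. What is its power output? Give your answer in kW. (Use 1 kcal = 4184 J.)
Convert to SI: W = 244.011 J, t = 4.0 s
P = W/t = 244.011/4.0 = 61.0027 W = 0.061 kW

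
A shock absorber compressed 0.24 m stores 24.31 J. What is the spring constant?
k = 2·PE/x² = 2·24.31/(0.24)² = 844.1 N/m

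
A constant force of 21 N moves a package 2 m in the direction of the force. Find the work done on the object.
W = F·d = (21)(2) = 42.0 J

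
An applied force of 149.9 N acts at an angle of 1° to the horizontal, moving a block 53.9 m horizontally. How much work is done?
W = F·d·cosθ = (149.9)(53.9)cos(1°) = 8078 J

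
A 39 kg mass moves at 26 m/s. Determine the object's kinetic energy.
KE = ½mv² = ½(39)(26)² = 13182.0 J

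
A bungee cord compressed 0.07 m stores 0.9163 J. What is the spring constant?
k = 2·PE/x² = 2·0.9163/(0.07)² = 374.0 N/m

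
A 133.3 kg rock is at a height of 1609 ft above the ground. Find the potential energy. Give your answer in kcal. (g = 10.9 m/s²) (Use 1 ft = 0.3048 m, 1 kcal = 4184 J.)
Convert to SI: m = 133.3 kg, h = 490.423 m
PE = mgh = (133.3)(10.9)(490.423) = 712570 J = 170.3 kcal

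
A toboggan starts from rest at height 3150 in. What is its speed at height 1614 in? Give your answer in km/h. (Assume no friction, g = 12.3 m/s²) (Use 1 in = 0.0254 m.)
Convert to SI: h₁−h₂ = 39.0144 m
mgh₁ = mgh₂ + ½mv² ⇒ v = √(2g(h₁−h₂)) = √(2·12.3·39.0144) = 30.9799 m/s = 111.5 km/h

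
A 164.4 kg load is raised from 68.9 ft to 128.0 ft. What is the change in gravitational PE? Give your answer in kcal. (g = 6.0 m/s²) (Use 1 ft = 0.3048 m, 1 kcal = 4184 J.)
Convert to SI: m = 164.4 kg, Δh = 18.0137 m
ΔPE = mgΔh = (164.4)(6.0)(18.0137) = 17768.7 J = 4.247 kcal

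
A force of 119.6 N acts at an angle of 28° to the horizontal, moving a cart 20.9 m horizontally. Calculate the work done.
W = F·d·cosθ = (119.6)(20.9)cos(28°) = 2207 J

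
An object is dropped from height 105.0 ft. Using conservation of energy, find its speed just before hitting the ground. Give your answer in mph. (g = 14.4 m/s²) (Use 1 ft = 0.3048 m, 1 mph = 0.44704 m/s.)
Convert to SI: h = 32.004 m
mgh = ½mv² ⇒ v = √(2gh) = √(2·14.4·32.004) = 30.3598 m/s = 67.91 mph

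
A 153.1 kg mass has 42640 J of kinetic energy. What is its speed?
v = √(2·KE/m) = √(2·42640/153.1) = 23.6 m/s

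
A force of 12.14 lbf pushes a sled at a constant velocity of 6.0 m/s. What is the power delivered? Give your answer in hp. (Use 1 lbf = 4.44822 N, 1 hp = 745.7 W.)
Convert to SI: F = 54.0014 N, v = 6.0 m/s
P = Fv = (54.0014)(6.0) = 324.008 W = 0.4345 hp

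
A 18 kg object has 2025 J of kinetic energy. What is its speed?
v = √(2·KE/m) = √(2·2025/18) = 15.0 m/s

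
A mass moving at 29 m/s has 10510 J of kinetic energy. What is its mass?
m = 2·KE/v² = 2·10510/(29)² = 24.99 kg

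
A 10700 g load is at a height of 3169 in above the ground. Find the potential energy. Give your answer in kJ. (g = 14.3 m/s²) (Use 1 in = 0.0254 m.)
Convert to SI: m = 10.7 kg, h = 80.4926 m
PE = mgh = (10.7)(14.3)(80.4926) = 12316.2 J = 12.32 kJ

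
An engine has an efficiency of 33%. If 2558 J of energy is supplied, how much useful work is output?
W_out = η·W_in = 0.33·2558 = 844.14 J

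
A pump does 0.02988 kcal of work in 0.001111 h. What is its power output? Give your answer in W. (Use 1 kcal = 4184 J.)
Convert to SI: W = 125.018 J, t = 3.9996 s
P = W/t = 125.018/3.9996 = 31.26 W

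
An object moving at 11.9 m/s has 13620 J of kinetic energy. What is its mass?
m = 2·KE/v² = 2·13620/(11.9)² = 192.4 kg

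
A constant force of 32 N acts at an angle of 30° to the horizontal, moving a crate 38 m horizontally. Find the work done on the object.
W = F·d·cosθ = (32)(38)cos(30°) = 1053 J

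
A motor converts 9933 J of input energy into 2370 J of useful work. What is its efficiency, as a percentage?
η = W_out/W_in = 2370/9933 = 23.86%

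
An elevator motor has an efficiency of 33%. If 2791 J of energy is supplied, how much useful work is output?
W_out = η·W_in = 0.33·2791 = 921.03 J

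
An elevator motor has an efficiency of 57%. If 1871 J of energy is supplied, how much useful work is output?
W_out = η·W_in = 0.57·1871 = 1066.47 J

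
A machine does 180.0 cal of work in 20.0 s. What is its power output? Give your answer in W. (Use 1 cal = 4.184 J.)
Convert to SI: W = 753.12 J, t = 20.0 s
P = W/t = 753.12/20.0 = 37.66 W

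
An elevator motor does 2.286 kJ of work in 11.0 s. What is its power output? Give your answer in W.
Convert to SI: W = 2286.0 J, t = 11.0 s
P = W/t = 2286.0/11.0 = 207.8 W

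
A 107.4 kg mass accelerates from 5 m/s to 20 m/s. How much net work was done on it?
W = ΔKE = ½m(v₂² − v₁²) = ½(107.4)(20² − 5²) = 20137.5 J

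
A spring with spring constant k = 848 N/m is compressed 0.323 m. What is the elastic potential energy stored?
PE = ½kx² = ½(848)(0.323)² = 44.24 J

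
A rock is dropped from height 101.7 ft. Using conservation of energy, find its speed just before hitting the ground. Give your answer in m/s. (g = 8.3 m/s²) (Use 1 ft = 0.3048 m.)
Convert to SI: h = 30.9982 m
mgh = ½mv² ⇒ v = √(2gh) = √(2·8.3·30.9982) = 22.68 m/s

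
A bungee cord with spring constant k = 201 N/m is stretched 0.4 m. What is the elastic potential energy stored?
PE = ½kx² = ½(201)(0.4)² = 16.08 J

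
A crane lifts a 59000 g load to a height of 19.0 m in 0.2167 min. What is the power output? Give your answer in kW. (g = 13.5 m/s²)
Convert to SI: m = 59.0 kg, h = 19.0 m, t = 13.002 s
P = mgh/t = (59.0)(13.5)(19.0)/13.002 = 1163.94 W = 1.164 kW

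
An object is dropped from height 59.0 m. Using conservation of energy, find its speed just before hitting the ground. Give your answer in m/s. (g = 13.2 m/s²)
mgh = ½mv² ⇒ v = √(2gh) = √(2·13.2·59.0) = 39.47 m/s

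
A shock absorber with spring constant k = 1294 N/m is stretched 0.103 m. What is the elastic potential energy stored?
PE = ½kx² = ½(1294)(0.103)² = 6.864 J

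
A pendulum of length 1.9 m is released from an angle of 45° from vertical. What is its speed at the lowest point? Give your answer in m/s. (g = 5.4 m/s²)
h = L(1 − cosθ) = 1.9(1 − cos45°) = 0.556497 m
v = √(2gh) = √(2·5.4·0.556497) = 2.452 m/s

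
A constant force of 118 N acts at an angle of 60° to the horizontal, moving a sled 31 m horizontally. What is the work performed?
W = F·d·cosθ = (118)(31)cos(60°) = 1829 J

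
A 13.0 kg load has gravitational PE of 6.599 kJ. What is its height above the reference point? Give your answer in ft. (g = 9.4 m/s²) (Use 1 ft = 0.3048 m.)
Convert to SI: m = 13.0 kg, PE = 6599.0 J
h = PE/(mg) = 6599.0/(13.0·9.4) = 54.0016 m = 177.2 ft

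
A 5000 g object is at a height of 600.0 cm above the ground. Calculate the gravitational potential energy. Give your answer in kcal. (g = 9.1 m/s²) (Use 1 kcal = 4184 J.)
Convert to SI: m = 5.0 kg, h = 6.0 m
PE = mgh = (5.0)(9.1)(6.0) = 273.0 J = 0.06525 kcal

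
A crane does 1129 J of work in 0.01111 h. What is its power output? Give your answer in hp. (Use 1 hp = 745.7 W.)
Convert to SI: W = 1129.0 J, t = 39.996 s
P = W/t = 1129.0/39.996 = 28.2278 W = 0.03785 hp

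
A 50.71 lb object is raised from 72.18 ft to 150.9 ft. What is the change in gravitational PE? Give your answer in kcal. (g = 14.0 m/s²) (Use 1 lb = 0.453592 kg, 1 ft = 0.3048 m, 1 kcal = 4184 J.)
Convert to SI: m = 23.0017 kg, Δh = 23.9939 m
ΔPE = mgΔh = (23.0017)(14.0)(23.9939) = 7726.58 J = 1.847 kcal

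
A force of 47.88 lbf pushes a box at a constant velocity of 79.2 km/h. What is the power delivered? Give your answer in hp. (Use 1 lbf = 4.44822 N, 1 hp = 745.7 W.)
Convert to SI: F = 212.981 N, v = 22.0 m/s
P = Fv = (212.981)(22.0) = 4685.58 W = 6.283 hp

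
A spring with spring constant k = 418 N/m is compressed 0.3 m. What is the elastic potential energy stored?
PE = ½kx² = ½(418)(0.3)² = 18.81 J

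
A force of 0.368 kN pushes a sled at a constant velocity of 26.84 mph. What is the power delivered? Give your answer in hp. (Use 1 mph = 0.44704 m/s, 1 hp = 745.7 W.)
Convert to SI: F = 368.0 N, v = 11.9986 m/s
P = Fv = (368.0)(11.9986) = 4415.47 W = 5.921 hp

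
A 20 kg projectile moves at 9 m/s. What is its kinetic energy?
KE = ½mv² = ½(20)(9)² = 810.0 J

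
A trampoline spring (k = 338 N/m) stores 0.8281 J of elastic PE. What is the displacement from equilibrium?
x = √(2·PE/k) = √(2·0.8281/338) = 0.07 m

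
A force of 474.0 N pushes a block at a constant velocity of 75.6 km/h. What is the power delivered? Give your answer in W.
Convert to SI: F = 474.0 N, v = 21.0 m/s
P = Fv = (474.0)(21.0) = 9954 W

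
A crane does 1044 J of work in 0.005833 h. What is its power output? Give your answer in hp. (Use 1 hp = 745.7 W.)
Convert to SI: W = 1044.0 J, t = 20.9988 s
P = W/t = 1044.0/20.9988 = 49.7171 W = 0.06667 hp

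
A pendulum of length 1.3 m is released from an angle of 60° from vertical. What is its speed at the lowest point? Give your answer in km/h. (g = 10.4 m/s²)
h = L(1 − cosθ) = 1.3(1 − cos60°) = 0.65 m
v = √(2gh) = √(2·10.4·0.65) = 3.67696 m/s = 13.24 km/h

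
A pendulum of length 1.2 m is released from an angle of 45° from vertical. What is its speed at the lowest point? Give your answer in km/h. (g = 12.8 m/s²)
h = L(1 − cosθ) = 1.2(1 − cos45°) = 0.351472 m
v = √(2gh) = √(2·12.8·0.351472) = 2.99961 m/s = 10.8 km/h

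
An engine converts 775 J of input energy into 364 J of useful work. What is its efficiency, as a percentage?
η = W_out/W_in = 364/775 = 46.97%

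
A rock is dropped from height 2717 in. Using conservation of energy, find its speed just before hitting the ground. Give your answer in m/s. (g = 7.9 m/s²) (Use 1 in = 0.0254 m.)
Convert to SI: h = 69.0118 m
mgh = ½mv² ⇒ v = √(2gh) = √(2·7.9·69.0118) = 33.02 m/s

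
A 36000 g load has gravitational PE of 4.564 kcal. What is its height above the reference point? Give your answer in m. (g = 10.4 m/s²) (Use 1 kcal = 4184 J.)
Convert to SI: m = 36.0 kg, PE = 19095.8 J
h = PE/(mg) = 19095.8/(36.0·10.4) = 51.0 m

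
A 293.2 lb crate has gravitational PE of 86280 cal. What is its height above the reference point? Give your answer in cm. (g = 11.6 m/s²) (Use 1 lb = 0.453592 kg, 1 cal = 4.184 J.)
Convert to SI: m = 132.993 kg, PE = 360996 J
h = PE/(mg) = 360996/(132.993·11.6) = 233.999 m = 23400 cm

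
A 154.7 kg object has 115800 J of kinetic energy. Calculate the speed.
v = √(2·KE/m) = √(2·115800/154.7) = 38.69 m/s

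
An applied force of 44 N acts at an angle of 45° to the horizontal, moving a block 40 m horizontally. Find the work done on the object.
W = F·d·cosθ = (44)(40)cos(45°) = 1245 J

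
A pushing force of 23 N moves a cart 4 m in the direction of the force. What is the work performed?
W = F·d = (23)(4) = 92.0 J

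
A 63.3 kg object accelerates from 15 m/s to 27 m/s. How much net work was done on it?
W = ΔKE = ½m(v₂² − v₁²) = ½(63.3)(27² − 15²) = 15951.6 J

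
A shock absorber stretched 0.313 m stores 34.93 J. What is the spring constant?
k = 2·PE/x² = 2·34.93/(0.313)² = 713.1 N/m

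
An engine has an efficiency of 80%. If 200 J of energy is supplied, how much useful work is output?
W_out = η·W_in = 0.8·200 = 160.0 J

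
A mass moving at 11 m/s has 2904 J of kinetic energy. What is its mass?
m = 2·KE/v² = 2·2904/(11)² = 48.0 kg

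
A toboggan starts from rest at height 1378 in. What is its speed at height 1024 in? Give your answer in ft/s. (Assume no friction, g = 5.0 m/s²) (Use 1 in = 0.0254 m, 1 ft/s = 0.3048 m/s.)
Convert to SI: h₁−h₂ = 8.9916 m
mgh₁ = mgh₂ + ½mv² ⇒ v = √(2g(h₁−h₂)) = √(2·5.0·8.9916) = 9.4824 m/s = 31.11 ft/s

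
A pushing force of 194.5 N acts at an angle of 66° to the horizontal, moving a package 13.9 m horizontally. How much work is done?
W = F·d·cosθ = (194.5)(13.9)cos(66°) = 1100 J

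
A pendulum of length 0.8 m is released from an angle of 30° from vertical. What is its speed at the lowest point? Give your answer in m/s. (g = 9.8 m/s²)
h = L(1 − cosθ) = 0.8(1 − cos30°) = 0.10718 m
v = √(2gh) = √(2·9.8·0.10718) = 1.449 m/s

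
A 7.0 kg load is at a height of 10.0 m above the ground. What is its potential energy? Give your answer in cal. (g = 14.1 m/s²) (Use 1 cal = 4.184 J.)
PE = mgh = (7.0)(14.1)(10.0) = 987.0 J = 235.9 cal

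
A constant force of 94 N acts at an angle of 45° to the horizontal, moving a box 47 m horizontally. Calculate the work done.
W = F·d·cosθ = (94)(47)cos(45°) = 3124 J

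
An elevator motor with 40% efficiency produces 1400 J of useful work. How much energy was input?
W_in = W_out/η = 1400/0.4 = 3500 J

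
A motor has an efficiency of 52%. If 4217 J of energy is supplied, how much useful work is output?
W_out = η·W_in = 0.52·4217 = 2192.84 J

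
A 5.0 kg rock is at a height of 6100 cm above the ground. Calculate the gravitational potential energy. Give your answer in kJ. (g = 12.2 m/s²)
Convert to SI: m = 5.0 kg, h = 61.0 m
PE = mgh = (5.0)(12.2)(61.0) = 3721.0 J = 3.721 kJ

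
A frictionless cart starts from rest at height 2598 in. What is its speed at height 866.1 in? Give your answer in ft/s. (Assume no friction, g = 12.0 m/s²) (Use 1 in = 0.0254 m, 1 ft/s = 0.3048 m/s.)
Convert to SI: h₁−h₂ = 43.9903 m
mgh₁ = mgh₂ + ½mv² ⇒ v = √(2g(h₁−h₂)) = √(2·12.0·43.9903) = 32.4926 m/s = 106.6 ft/s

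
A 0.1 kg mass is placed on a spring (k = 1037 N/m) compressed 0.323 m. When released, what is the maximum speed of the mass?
½kx² = ½mv² ⇒ v = x√(k/m) = (0.323)√(1037/0.1) = 32.89 m/s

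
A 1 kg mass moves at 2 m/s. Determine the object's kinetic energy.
KE = ½mv² = ½(1)(2)² = 2.0 J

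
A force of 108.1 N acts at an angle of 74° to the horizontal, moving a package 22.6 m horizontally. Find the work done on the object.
W = F·d·cosθ = (108.1)(22.6)cos(74°) = 673.4 J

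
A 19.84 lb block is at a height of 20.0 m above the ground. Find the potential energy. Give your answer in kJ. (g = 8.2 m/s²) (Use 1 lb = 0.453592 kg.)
Convert to SI: m = 8.99927 kg, h = 20.0 m
PE = mgh = (8.99927)(8.2)(20.0) = 1475.88 J = 1.476 kJ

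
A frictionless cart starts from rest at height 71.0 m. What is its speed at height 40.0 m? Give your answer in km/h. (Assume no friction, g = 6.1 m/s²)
mgh₁ = mgh₂ + ½mv² ⇒ v = √(2g(h₁−h₂)) = √(2·6.1·31.0) = 19.4474 m/s = 70.01 km/h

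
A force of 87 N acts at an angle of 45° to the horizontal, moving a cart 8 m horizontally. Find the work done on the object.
W = F·d·cosθ = (87)(8)cos(45°) = 492.1 J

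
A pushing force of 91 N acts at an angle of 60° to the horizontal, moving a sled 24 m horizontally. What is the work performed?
W = F·d·cosθ = (91)(24)cos(60°) = 1092 J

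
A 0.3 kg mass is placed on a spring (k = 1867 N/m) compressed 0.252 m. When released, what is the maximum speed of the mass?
½kx² = ½mv² ⇒ v = x√(k/m) = (0.252)√(1867/0.3) = 19.88 m/s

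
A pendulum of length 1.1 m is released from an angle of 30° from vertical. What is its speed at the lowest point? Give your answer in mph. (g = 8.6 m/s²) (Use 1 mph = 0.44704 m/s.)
h = L(1 − cosθ) = 1.1(1 − cos30°) = 0.147372 m
v = √(2gh) = √(2·8.6·0.147372) = 1.59211 m/s = 3.561 mph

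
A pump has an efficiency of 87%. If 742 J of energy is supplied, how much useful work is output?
W_out = η·W_in = 0.87·742 = 645.54 J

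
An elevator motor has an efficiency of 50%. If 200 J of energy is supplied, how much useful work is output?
W_out = η·W_in = 0.5·200 = 100.0 J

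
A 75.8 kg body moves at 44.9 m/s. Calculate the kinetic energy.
KE = ½mv² = ½(75.8)(44.9)² = 76410 J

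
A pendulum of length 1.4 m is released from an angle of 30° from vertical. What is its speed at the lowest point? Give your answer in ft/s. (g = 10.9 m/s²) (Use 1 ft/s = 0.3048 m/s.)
h = L(1 − cosθ) = 1.4(1 − cos30°) = 0.187564 m
v = √(2gh) = √(2·10.9·0.187564) = 2.0221 m/s = 6.634 ft/s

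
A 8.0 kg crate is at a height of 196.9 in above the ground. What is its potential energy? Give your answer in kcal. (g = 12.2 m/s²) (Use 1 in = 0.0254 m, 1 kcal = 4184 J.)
Convert to SI: m = 8.0 kg, h = 5.00126 m
PE = mgh = (8.0)(12.2)(5.00126) = 488.123 J = 0.1167 kcal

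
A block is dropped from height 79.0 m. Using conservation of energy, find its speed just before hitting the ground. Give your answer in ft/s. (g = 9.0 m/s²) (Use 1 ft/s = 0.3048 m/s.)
mgh = ½mv² ⇒ v = √(2gh) = √(2·9.0·79.0) = 37.7094 m/s = 123.7 ft/s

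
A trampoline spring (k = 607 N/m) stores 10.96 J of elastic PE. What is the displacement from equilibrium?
x = √(2·PE/k) = √(2·10.96/607) = 0.19 m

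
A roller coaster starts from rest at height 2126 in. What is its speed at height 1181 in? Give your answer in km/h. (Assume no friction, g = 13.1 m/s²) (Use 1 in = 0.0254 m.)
Convert to SI: h₁−h₂ = 24.003 m
mgh₁ = mgh₂ + ½mv² ⇒ v = √(2g(h₁−h₂)) = √(2·13.1·24.003) = 25.0775 m/s = 90.28 km/h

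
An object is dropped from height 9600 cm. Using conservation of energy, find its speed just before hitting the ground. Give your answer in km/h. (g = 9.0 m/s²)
Convert to SI: h = 96.0 m
mgh = ½mv² ⇒ v = √(2gh) = √(2·9.0·96.0) = 41.5692 m/s = 149.6 km/h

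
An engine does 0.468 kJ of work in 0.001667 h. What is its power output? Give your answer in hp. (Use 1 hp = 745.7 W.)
Convert to SI: W = 468.0 J, t = 6.0012 s
P = W/t = 468.0/6.0012 = 77.9844 W = 0.1046 hp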